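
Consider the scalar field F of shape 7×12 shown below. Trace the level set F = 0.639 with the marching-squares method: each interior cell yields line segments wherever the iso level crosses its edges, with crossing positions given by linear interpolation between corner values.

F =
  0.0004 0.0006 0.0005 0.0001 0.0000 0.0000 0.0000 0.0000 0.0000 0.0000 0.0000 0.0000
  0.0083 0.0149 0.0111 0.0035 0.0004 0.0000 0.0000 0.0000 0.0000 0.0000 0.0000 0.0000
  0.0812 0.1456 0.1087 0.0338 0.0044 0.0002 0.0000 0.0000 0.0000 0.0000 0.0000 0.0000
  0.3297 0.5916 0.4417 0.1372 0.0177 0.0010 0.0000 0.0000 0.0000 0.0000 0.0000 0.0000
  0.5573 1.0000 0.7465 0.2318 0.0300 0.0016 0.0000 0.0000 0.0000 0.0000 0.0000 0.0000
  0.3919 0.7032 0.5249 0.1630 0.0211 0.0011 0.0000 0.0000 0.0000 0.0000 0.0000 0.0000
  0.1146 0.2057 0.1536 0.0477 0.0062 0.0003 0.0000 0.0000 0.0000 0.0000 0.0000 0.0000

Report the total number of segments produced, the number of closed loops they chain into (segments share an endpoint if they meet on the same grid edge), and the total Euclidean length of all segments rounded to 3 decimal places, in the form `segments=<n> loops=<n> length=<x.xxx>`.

segments=8 loops=1 length=5.891

cell (3,0): code 0100 → (3.116,1.000)–(4.000,0.185)
cell (3,1): code 1100 → (3.647,2.000)–(3.116,1.000)
cell (3,2): code 1000 → (4.000,2.209)–(3.647,2.000)
cell (4,0): code 0110 → (4.000,0.185)–(5.000,0.794)
cell (4,1): code 1011 → (5.000,1.360)–(4.485,2.000)
cell (4,2): code 0001 → (4.485,2.000)–(4.000,2.209)
cell (5,0): code 0010 → (5.000,0.794)–(5.129,1.000)
cell (5,1): code 0001 → (5.129,1.000)–(5.000,1.360)
total: 8 segments, chained into 1 closed loop(s), length Σ = 5.891119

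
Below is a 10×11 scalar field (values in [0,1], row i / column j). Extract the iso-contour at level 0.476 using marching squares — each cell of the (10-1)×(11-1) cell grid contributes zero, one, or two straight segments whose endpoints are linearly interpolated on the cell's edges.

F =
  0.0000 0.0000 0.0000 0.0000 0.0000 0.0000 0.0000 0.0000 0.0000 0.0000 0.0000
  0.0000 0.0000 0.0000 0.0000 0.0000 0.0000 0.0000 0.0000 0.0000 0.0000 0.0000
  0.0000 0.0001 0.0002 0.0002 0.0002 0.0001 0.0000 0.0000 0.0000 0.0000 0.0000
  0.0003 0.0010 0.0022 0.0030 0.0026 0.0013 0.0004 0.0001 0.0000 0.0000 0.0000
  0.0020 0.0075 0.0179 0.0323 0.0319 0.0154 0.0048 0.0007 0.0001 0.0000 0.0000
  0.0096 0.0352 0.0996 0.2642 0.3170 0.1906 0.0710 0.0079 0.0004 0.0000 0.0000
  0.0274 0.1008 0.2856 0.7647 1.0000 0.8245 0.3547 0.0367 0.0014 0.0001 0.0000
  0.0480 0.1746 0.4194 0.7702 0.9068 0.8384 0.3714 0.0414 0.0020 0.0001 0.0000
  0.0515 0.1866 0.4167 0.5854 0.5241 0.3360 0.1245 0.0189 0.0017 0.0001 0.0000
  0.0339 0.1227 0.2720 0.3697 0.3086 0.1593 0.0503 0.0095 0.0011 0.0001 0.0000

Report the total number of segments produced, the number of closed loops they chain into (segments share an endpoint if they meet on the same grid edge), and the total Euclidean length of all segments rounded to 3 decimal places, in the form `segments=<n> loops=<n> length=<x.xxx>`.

cell (5,2): code 0100 → (5.423,3.000)–(6.000,2.397)
cell (5,3): code 1100 → (5.233,4.000)–(5.423,3.000)
cell (5,4): code 1100 → (5.450,5.000)–(5.233,4.000)
cell (5,5): code 1000 → (6.000,5.742)–(5.450,5.000)
cell (6,2): code 0110 → (6.000,2.397)–(7.000,2.161)
cell (6,5): code 1001 → (7.000,5.776)–(6.000,5.742)
cell (7,2): code 0110 → (7.000,2.161)–(8.000,2.352)
cell (7,4): code 1011 → (8.000,4.256)–(7.721,5.000)
cell (7,5): code 0001 → (7.721,5.000)–(7.000,5.776)
cell (8,2): code 0010 → (8.000,2.352)–(8.507,3.000)
cell (8,3): code 0011 → (8.507,3.000)–(8.223,4.000)
cell (8,4): code 0001 → (8.223,4.000)–(8.000,4.256)
total: 12 segments, chained into 1 closed loop(s), length Σ = 10.901282

segments=12 loops=1 length=10.901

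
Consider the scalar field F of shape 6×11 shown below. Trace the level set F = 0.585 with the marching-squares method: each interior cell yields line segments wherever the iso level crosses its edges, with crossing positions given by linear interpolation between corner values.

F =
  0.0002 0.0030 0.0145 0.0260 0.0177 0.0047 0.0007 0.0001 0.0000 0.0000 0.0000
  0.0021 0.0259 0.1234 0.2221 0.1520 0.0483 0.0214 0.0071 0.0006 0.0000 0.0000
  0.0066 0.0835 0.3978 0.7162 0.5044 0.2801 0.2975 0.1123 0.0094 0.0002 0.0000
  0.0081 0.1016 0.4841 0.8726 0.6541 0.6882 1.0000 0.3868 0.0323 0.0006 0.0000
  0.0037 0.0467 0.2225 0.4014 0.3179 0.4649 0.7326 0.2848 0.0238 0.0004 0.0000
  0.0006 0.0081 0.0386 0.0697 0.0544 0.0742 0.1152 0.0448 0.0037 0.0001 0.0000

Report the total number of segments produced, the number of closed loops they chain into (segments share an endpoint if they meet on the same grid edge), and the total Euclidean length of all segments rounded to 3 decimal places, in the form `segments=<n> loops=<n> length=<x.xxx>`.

segments=14 loops=1 length=11.689

cell (1,2): code 0100 → (1.734,3.000)–(2.000,2.588)
cell (1,3): code 1000 → (2.000,3.619)–(1.734,3.000)
cell (2,2): code 0110 → (2.000,2.588)–(3.000,2.260)
cell (2,3): code 1101 → (2.538,4.000)–(2.000,3.619)
cell (2,4): code 1100 → (2.747,5.000)–(2.538,4.000)
cell (2,5): code 1100 → (2.409,6.000)–(2.747,5.000)
cell (2,6): code 1000 → (3.000,6.677)–(2.409,6.000)
cell (3,2): code 0010 → (3.000,2.260)–(3.610,3.000)
cell (3,3): code 0011 → (3.610,3.000)–(3.206,4.000)
cell (3,4): code 0011 → (3.206,4.000)–(3.462,5.000)
cell (3,5): code 0111 → (3.462,5.000)–(4.000,5.449)
cell (3,6): code 1001 → (4.000,6.330)–(3.000,6.677)
cell (4,5): code 0010 → (4.000,5.449)–(4.239,6.000)
cell (4,6): code 0001 → (4.239,6.000)–(4.000,6.330)
total: 14 segments, chained into 1 closed loop(s), length Σ = 11.689174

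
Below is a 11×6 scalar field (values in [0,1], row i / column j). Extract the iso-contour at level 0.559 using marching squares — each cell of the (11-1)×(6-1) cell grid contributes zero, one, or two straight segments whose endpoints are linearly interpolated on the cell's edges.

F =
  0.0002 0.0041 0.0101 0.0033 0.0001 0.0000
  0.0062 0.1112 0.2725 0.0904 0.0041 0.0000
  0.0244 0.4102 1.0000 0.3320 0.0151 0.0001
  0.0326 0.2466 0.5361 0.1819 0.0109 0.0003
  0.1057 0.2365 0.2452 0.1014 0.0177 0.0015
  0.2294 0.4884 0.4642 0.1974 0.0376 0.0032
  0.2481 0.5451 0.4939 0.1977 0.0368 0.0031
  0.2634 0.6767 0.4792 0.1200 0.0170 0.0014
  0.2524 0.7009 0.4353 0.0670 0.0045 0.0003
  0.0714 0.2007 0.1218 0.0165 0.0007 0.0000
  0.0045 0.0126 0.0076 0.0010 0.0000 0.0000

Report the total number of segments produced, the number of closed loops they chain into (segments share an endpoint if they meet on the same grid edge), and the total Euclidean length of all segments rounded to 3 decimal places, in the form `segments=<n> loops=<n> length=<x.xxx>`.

segments=10 loops=2 length=9.271

cell (1,1): code 0100 → (1.394,2.000)–(2.000,1.252)
cell (1,2): code 1000 → (2.000,2.660)–(1.394,2.000)
cell (2,1): code 0010 → (2.000,1.252)–(2.951,2.000)
cell (2,2): code 0001 → (2.951,2.000)–(2.000,2.660)
cell (6,0): code 0100 → (6.106,1.000)–(7.000,0.715)
cell (6,1): code 1000 → (7.000,1.596)–(6.106,1.000)
cell (7,0): code 0110 → (7.000,0.715)–(8.000,0.684)
cell (7,1): code 1001 → (8.000,1.534)–(7.000,1.596)
cell (8,0): code 0010 → (8.000,0.684)–(8.284,1.000)
cell (8,1): code 0001 → (8.284,1.000)–(8.000,1.534)
total: 10 segments, chained into 2 closed loop(s), length Σ = 9.271293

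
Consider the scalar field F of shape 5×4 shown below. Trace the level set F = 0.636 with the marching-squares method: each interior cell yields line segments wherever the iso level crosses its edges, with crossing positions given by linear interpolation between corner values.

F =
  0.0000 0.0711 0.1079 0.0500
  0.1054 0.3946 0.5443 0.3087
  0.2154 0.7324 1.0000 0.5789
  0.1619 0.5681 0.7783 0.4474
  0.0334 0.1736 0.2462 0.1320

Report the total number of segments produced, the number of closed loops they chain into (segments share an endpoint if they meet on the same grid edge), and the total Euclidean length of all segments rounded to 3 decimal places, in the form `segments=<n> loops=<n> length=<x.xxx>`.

segments=8 loops=1 length=6.107

cell (1,0): code 0100 → (1.715,1.000)–(2.000,0.814)
cell (1,1): code 1100 → (1.201,2.000)–(1.715,1.000)
cell (1,2): code 1000 → (2.000,2.864)–(1.201,2.000)
cell (2,0): code 0010 → (2.000,0.814)–(2.587,1.000)
cell (2,1): code 0111 → (2.587,1.000)–(3.000,1.323)
cell (2,2): code 1001 → (3.000,2.430)–(2.000,2.864)
cell (3,1): code 0010 → (3.000,1.323)–(3.267,2.000)
cell (3,2): code 0001 → (3.267,2.000)–(3.000,2.430)
total: 8 segments, chained into 1 closed loop(s), length Σ = 6.106675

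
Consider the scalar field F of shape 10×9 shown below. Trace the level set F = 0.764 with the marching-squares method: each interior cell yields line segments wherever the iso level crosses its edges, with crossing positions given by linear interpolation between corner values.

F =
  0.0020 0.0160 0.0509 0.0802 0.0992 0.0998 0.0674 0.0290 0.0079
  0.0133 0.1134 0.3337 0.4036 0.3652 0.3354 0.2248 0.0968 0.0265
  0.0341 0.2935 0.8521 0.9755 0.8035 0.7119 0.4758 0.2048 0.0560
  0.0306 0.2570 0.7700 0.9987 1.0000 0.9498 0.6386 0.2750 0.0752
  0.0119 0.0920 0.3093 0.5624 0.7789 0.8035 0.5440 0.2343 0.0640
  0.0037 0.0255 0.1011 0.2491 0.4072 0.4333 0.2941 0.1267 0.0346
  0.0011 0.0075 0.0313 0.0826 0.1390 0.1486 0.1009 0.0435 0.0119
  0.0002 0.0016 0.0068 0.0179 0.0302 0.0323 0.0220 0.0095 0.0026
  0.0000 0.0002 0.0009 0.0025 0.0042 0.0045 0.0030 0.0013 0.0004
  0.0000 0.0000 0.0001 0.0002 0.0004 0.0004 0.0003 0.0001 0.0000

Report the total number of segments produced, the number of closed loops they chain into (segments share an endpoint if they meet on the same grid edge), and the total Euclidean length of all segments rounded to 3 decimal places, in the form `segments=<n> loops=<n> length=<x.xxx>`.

cell (1,1): code 0100 → (1.830,2.000)–(2.000,1.842)
cell (1,2): code 1100 → (1.630,3.000)–(1.830,2.000)
cell (1,3): code 1100 → (1.910,4.000)–(1.630,3.000)
cell (1,4): code 1000 → (2.000,4.431)–(1.910,4.000)
cell (2,1): code 0110 → (2.000,1.842)–(3.000,1.988)
cell (2,4): code 1101 → (2.219,5.000)–(2.000,4.431)
cell (2,5): code 1000 → (3.000,5.597)–(2.219,5.000)
cell (3,1): code 0010 → (3.000,1.988)–(3.013,2.000)
cell (3,2): code 0011 → (3.013,2.000)–(3.538,3.000)
cell (3,3): code 0111 → (3.538,3.000)–(4.000,3.931)
cell (3,5): code 1001 → (4.000,5.152)–(3.000,5.597)
cell (4,3): code 0010 → (4.000,3.931)–(4.040,4.000)
cell (4,4): code 0011 → (4.040,4.000)–(4.107,5.000)
cell (4,5): code 0001 → (4.107,5.000)–(4.000,5.152)
total: 14 segments, chained into 1 closed loop(s), length Σ = 9.882345

segments=14 loops=1 length=9.882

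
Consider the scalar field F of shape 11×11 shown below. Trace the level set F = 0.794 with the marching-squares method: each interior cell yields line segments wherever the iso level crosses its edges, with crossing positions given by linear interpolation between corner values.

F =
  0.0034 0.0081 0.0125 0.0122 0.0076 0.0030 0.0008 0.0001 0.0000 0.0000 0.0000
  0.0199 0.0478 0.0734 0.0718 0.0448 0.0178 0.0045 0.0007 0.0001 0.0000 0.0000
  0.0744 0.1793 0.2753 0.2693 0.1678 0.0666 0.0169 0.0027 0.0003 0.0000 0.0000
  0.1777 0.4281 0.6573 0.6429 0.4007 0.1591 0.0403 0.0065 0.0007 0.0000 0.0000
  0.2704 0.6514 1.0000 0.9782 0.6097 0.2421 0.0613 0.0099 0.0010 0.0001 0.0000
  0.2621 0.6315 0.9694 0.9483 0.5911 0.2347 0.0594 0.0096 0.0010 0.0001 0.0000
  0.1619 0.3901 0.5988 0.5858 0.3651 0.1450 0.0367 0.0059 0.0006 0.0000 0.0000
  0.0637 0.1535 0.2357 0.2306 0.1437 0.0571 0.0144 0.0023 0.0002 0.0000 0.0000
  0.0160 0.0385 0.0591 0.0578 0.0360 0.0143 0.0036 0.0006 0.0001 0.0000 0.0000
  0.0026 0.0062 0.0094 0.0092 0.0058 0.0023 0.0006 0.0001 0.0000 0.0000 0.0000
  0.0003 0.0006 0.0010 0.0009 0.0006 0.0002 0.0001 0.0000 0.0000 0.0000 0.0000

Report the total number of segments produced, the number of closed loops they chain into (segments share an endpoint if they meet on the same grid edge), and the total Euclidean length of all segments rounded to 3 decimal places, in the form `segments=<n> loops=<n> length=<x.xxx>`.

segments=8 loops=1 length=6.902

cell (3,1): code 0100 → (3.399,2.000)–(4.000,1.409)
cell (3,2): code 1100 → (3.451,3.000)–(3.399,2.000)
cell (3,3): code 1000 → (4.000,3.500)–(3.451,3.000)
cell (4,1): code 0110 → (4.000,1.409)–(5.000,1.481)
cell (4,3): code 1001 → (5.000,3.432)–(4.000,3.500)
cell (5,1): code 0010 → (5.000,1.481)–(5.473,2.000)
cell (5,2): code 0011 → (5.473,2.000)–(5.426,3.000)
cell (5,3): code 0001 → (5.426,3.000)–(5.000,3.432)
total: 8 segments, chained into 1 closed loop(s), length Σ = 6.901934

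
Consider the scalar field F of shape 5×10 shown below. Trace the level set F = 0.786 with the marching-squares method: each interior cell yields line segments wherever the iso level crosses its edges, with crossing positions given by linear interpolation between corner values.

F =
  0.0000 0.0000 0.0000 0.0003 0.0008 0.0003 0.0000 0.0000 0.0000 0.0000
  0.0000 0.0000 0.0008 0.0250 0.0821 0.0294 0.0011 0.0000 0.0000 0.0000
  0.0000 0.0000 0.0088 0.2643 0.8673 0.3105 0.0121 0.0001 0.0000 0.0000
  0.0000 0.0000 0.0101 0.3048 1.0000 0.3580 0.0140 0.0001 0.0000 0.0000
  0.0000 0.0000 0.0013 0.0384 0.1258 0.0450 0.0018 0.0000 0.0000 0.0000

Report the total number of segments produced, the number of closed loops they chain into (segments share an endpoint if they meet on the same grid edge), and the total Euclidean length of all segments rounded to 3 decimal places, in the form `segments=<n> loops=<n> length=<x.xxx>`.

cell (1,3): code 0100 → (1.896,4.000)–(2.000,3.865)
cell (1,4): code 1000 → (2.000,4.146)–(1.896,4.000)
cell (2,3): code 0110 → (2.000,3.865)–(3.000,3.692)
cell (2,4): code 1001 → (3.000,4.333)–(2.000,4.146)
cell (3,3): code 0010 → (3.000,3.692)–(3.245,4.000)
cell (3,4): code 0001 → (3.245,4.000)–(3.000,4.333)
total: 6 segments, chained into 1 closed loop(s), length Σ = 3.188101

segments=6 loops=1 length=3.188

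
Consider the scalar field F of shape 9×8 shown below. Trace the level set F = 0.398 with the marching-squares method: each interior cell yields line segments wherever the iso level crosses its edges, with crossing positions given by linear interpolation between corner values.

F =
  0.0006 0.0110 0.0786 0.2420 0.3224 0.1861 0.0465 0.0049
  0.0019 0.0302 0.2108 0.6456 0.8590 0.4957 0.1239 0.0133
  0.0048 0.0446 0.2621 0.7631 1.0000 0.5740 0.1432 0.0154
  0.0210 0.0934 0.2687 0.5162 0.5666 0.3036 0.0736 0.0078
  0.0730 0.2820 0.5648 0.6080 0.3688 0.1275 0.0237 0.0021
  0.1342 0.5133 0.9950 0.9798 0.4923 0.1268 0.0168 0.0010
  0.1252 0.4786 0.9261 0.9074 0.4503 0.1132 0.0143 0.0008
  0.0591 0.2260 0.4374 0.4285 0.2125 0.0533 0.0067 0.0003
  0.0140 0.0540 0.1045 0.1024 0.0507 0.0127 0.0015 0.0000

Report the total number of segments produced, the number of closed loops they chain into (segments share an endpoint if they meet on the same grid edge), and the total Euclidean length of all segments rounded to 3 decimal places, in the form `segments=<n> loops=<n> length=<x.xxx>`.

cell (0,2): code 0100 → (0.387,3.000)–(1.000,2.431)
cell (0,3): code 1100 → (0.141,4.000)–(0.387,3.000)
cell (0,4): code 1100 → (0.684,5.000)–(0.141,4.000)
cell (0,5): code 1000 → (1.000,5.263)–(0.684,5.000)
cell (1,2): code 0110 → (1.000,2.431)–(2.000,2.271)
cell (1,5): code 1001 → (2.000,5.409)–(1.000,5.263)
cell (2,2): code 0110 → (2.000,2.271)–(3.000,2.522)
cell (2,4): code 1011 → (3.000,4.641)–(2.651,5.000)
cell (2,5): code 0001 → (2.651,5.000)–(2.000,5.409)
cell (3,1): code 0100 → (3.437,2.000)–(4.000,1.410)
cell (3,2): code 1110 → (3.000,2.522)–(3.437,2.000)
cell (3,3): code 1011 → (4.000,3.878)–(3.852,4.000)
cell (3,4): code 0001 → (3.852,4.000)–(3.000,4.641)
cell (4,0): code 0100 → (4.502,1.000)–(5.000,0.696)
cell (4,1): code 1110 → (4.000,1.410)–(4.502,1.000)
cell (4,3): code 1101 → (4.236,4.000)–(4.000,3.878)
cell (4,4): code 1000 → (5.000,4.258)–(4.236,4.000)
cell (5,0): code 0110 → (5.000,0.696)–(6.000,0.772)
cell (5,4): code 1001 → (6.000,4.155)–(5.000,4.258)
cell (6,0): code 0010 → (6.000,0.772)–(6.319,1.000)
cell (6,1): code 0111 → (6.319,1.000)–(7.000,1.814)
cell (6,3): code 1011 → (7.000,3.141)–(6.220,4.000)
cell (6,4): code 0001 → (6.220,4.000)–(6.000,4.155)
cell (7,1): code 0010 → (7.000,1.814)–(7.118,2.000)
cell (7,2): code 0011 → (7.118,2.000)–(7.094,3.000)
cell (7,3): code 0001 → (7.094,3.000)–(7.000,3.141)
total: 26 segments, chained into 1 closed loop(s), length Σ = 19.078652

segments=26 loops=1 length=19.079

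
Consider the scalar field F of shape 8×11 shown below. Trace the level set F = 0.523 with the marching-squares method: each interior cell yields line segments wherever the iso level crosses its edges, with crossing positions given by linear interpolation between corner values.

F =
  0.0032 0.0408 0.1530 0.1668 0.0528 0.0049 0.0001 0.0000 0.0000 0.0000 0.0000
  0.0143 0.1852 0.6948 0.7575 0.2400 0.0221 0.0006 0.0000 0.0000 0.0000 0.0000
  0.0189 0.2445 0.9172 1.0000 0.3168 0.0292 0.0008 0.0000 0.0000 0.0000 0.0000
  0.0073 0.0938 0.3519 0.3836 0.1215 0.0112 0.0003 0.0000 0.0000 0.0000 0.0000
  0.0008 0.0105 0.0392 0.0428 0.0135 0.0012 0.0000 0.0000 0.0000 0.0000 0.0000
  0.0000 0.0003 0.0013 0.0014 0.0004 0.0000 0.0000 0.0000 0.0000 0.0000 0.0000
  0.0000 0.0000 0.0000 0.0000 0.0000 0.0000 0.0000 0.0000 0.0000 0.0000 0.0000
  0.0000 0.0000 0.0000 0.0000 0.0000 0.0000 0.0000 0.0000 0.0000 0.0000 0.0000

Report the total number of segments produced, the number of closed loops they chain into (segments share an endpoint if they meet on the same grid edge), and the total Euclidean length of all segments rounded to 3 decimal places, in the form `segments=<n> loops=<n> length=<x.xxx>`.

segments=8 loops=1 length=7.085

cell (0,1): code 0100 → (0.683,2.000)–(1.000,1.663)
cell (0,2): code 1100 → (0.603,3.000)–(0.683,2.000)
cell (0,3): code 1000 → (1.000,3.453)–(0.603,3.000)
cell (1,1): code 0110 → (1.000,1.663)–(2.000,1.414)
cell (1,3): code 1001 → (2.000,3.698)–(1.000,3.453)
cell (2,1): code 0010 → (2.000,1.414)–(2.697,2.000)
cell (2,2): code 0011 → (2.697,2.000)–(2.774,3.000)
cell (2,3): code 0001 → (2.774,3.000)–(2.000,3.698)
total: 8 segments, chained into 1 closed loop(s), length Σ = 7.084573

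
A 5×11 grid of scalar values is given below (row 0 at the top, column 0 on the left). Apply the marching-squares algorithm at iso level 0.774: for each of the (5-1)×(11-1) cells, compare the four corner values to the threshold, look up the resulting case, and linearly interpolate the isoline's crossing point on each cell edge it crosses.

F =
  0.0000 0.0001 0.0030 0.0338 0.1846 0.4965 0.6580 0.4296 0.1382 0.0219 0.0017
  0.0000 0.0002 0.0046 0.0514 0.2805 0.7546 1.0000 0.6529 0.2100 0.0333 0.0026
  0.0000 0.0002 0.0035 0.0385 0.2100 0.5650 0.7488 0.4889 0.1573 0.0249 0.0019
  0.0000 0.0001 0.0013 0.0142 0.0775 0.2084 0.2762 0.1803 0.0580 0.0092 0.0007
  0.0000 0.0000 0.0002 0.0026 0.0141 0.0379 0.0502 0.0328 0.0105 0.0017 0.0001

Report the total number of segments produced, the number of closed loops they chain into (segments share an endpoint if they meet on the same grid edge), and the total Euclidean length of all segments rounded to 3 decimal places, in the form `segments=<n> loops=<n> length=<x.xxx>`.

segments=4 loops=1 length=4.459

cell (0,5): code 0100 → (0.339,6.000)–(1.000,5.079)
cell (0,6): code 1000 → (1.000,6.651)–(0.339,6.000)
cell (1,5): code 0010 → (1.000,5.079)–(1.900,6.000)
cell (1,6): code 0001 → (1.900,6.000)–(1.000,6.651)
total: 4 segments, chained into 1 closed loop(s), length Σ = 4.459236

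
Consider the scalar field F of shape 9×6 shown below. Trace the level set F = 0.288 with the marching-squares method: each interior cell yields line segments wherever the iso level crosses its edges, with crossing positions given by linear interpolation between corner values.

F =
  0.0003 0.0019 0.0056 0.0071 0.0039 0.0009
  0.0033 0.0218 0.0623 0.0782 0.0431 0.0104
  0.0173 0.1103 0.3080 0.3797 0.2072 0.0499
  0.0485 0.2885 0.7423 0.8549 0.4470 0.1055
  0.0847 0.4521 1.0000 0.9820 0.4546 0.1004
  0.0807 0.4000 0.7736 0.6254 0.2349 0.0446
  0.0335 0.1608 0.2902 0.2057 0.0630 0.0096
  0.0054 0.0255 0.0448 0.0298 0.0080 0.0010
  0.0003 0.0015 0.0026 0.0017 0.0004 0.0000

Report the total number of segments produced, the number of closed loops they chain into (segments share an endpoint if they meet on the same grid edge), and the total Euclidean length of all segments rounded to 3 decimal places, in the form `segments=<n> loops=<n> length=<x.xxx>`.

segments=18 loops=1 length=12.692

cell (1,1): code 0100 → (1.919,2.000)–(2.000,1.899)
cell (1,2): code 1100 → (1.696,3.000)–(1.919,2.000)
cell (1,3): code 1000 → (2.000,3.532)–(1.696,3.000)
cell (2,0): code 0100 → (2.997,1.000)–(3.000,0.998)
cell (2,1): code 1110 → (2.000,1.899)–(2.997,1.000)
cell (2,3): code 1101 → (2.337,4.000)–(2.000,3.532)
cell (2,4): code 1000 → (3.000,4.466)–(2.337,4.000)
cell (3,0): code 0110 → (3.000,0.998)–(4.000,0.553)
cell (3,4): code 1001 → (4.000,4.470)–(3.000,4.466)
cell (4,0): code 0110 → (4.000,0.553)–(5.000,0.649)
cell (4,3): code 1011 → (5.000,3.864)–(4.758,4.000)
cell (4,4): code 0001 → (4.758,4.000)–(4.000,4.470)
cell (5,0): code 0010 → (5.000,0.649)–(5.468,1.000)
cell (5,1): code 0111 → (5.468,1.000)–(6.000,1.983)
cell (5,2): code 1011 → (6.000,2.026)–(5.804,3.000)
cell (5,3): code 0001 → (5.804,3.000)–(5.000,3.864)
cell (6,1): code 0010 → (6.000,1.983)–(6.009,2.000)
cell (6,2): code 0001 → (6.009,2.000)–(6.000,2.026)
total: 18 segments, chained into 1 closed loop(s), length Σ = 12.691716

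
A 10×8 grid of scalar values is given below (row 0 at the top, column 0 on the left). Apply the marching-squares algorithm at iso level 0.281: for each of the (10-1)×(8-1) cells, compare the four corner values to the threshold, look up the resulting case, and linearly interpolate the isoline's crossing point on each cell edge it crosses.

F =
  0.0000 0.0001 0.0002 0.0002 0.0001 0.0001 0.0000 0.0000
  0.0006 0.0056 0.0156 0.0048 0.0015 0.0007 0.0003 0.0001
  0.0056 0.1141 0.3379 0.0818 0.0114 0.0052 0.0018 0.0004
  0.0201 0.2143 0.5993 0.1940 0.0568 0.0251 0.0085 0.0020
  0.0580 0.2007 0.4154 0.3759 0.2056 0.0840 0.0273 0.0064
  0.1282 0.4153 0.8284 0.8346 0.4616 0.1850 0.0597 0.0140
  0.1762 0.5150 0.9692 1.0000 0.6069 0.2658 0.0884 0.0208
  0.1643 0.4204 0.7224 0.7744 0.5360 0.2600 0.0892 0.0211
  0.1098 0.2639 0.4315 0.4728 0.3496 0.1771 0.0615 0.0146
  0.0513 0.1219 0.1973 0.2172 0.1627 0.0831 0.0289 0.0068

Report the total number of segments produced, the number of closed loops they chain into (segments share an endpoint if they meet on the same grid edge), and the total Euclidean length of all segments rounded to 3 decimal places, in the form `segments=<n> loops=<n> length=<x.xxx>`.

segments=22 loops=1 length=18.130

cell (1,1): code 0100 → (1.823,2.000)–(2.000,1.746)
cell (1,2): code 1000 → (2.000,2.222)–(1.823,2.000)
cell (2,1): code 0110 → (2.000,1.746)–(3.000,1.173)
cell (2,2): code 1001 → (3.000,2.785)–(2.000,2.222)
cell (3,1): code 0110 → (3.000,1.173)–(4.000,1.374)
cell (3,2): code 1101 → (3.478,3.000)–(3.000,2.785)
cell (3,3): code 1000 → (4.000,3.557)–(3.478,3.000)
cell (4,0): code 0100 → (4.374,1.000)–(5.000,0.532)
cell (4,1): code 1110 → (4.000,1.374)–(4.374,1.000)
cell (4,3): code 1101 → (4.295,4.000)–(4.000,3.557)
cell (4,4): code 1000 → (5.000,4.653)–(4.295,4.000)
cell (5,0): code 0110 → (5.000,0.532)–(6.000,0.309)
cell (5,4): code 1001 → (6.000,4.955)–(5.000,4.653)
cell (6,0): code 0110 → (6.000,0.309)–(7.000,0.456)
cell (6,4): code 1001 → (7.000,4.924)–(6.000,4.955)
cell (7,0): code 0010 → (7.000,0.456)–(7.891,1.000)
cell (7,1): code 0111 → (7.891,1.000)–(8.000,1.102)
cell (7,4): code 1001 → (8.000,4.398)–(7.000,4.924)
cell (8,1): code 0010 → (8.000,1.102)–(8.643,2.000)
cell (8,2): code 0011 → (8.643,2.000)–(8.750,3.000)
cell (8,3): code 0011 → (8.750,3.000)–(8.367,4.000)
cell (8,4): code 0001 → (8.367,4.000)–(8.000,4.398)
total: 22 segments, chained into 1 closed loop(s), length Σ = 18.130197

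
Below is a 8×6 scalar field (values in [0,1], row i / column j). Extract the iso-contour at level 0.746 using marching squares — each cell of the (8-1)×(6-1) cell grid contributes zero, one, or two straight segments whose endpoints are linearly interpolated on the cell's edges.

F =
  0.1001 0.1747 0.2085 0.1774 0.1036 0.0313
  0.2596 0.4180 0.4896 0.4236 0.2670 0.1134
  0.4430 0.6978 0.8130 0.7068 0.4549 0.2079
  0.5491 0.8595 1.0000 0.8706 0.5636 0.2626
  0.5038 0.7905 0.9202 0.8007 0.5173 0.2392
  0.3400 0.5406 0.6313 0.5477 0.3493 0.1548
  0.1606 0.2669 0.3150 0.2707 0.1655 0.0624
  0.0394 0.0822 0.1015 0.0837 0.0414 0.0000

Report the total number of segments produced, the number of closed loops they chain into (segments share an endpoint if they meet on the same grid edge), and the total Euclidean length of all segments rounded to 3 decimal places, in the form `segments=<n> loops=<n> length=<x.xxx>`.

segments=12 loops=1 length=8.618

cell (1,1): code 0100 → (1.793,2.000)–(2.000,1.418)
cell (1,2): code 1000 → (2.000,2.631)–(1.793,2.000)
cell (2,0): code 0100 → (2.298,1.000)–(3.000,0.634)
cell (2,1): code 1110 → (2.000,1.418)–(2.298,1.000)
cell (2,2): code 1101 → (2.239,3.000)–(2.000,2.631)
cell (2,3): code 1000 → (3.000,3.406)–(2.239,3.000)
cell (3,0): code 0110 → (3.000,0.634)–(4.000,0.845)
cell (3,3): code 1001 → (4.000,3.193)–(3.000,3.406)
cell (4,0): code 0010 → (4.000,0.845)–(4.178,1.000)
cell (4,1): code 0011 → (4.178,1.000)–(4.603,2.000)
cell (4,2): code 0011 → (4.603,2.000)–(4.216,3.000)
cell (4,3): code 0001 → (4.216,3.000)–(4.000,3.193)
total: 12 segments, chained into 1 closed loop(s), length Σ = 8.617766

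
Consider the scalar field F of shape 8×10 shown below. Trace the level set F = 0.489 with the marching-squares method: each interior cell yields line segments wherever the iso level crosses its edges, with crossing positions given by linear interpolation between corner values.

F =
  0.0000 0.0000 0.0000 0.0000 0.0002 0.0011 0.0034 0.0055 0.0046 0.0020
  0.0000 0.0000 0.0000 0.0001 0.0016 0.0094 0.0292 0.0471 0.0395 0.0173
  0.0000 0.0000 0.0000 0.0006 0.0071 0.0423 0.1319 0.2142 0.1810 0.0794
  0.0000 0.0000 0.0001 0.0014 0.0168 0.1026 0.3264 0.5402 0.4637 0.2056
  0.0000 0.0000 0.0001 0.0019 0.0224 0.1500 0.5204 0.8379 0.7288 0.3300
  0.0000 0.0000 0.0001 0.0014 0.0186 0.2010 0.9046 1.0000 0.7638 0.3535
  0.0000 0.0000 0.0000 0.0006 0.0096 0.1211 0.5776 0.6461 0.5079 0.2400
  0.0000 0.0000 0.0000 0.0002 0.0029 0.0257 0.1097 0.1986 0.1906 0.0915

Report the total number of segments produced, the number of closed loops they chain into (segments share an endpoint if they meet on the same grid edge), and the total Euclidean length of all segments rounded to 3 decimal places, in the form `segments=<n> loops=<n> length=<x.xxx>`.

segments=14 loops=1 length=10.501

cell (2,6): code 0100 → (2.843,7.000)–(3.000,6.761)
cell (2,7): code 1000 → (3.000,7.669)–(2.843,7.000)
cell (3,5): code 0100 → (3.838,6.000)–(4.000,5.915)
cell (3,6): code 1110 → (3.000,6.761)–(3.838,6.000)
cell (3,7): code 1101 → (3.095,8.000)–(3.000,7.669)
cell (3,8): code 1000 → (4.000,8.601)–(3.095,8.000)
cell (4,5): code 0110 → (4.000,5.915)–(5.000,5.409)
cell (4,8): code 1001 → (5.000,8.670)–(4.000,8.601)
cell (5,5): code 0110 → (5.000,5.409)–(6.000,5.806)
cell (5,8): code 1001 → (6.000,8.071)–(5.000,8.670)
cell (6,5): code 0010 → (6.000,5.806)–(6.189,6.000)
cell (6,6): code 0011 → (6.189,6.000)–(6.351,7.000)
cell (6,7): code 0011 → (6.351,7.000)–(6.060,8.000)
cell (6,8): code 0001 → (6.060,8.000)–(6.000,8.071)
total: 14 segments, chained into 1 closed loop(s), length Σ = 10.501394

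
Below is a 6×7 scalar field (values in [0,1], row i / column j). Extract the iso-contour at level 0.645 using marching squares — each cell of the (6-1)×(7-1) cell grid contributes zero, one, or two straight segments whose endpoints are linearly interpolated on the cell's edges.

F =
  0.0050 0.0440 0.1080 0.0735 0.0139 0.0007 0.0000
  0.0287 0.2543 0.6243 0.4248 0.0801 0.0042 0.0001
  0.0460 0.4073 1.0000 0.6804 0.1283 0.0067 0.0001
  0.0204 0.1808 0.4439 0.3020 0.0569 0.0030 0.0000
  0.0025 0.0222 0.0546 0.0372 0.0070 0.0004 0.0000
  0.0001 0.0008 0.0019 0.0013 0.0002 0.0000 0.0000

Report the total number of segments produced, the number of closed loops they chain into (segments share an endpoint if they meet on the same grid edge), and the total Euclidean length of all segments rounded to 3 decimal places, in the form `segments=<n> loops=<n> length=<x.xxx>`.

cell (1,1): code 0100 → (1.055,2.000)–(2.000,1.401)
cell (1,2): code 1100 → (1.862,3.000)–(1.055,2.000)
cell (1,3): code 1000 → (2.000,3.064)–(1.862,3.000)
cell (2,1): code 0010 → (2.000,1.401)–(2.638,2.000)
cell (2,2): code 0011 → (2.638,2.000)–(2.094,3.000)
cell (2,3): code 0001 → (2.094,3.000)–(2.000,3.064)
total: 6 segments, chained into 1 closed loop(s), length Σ = 4.683568

segments=6 loops=1 length=4.684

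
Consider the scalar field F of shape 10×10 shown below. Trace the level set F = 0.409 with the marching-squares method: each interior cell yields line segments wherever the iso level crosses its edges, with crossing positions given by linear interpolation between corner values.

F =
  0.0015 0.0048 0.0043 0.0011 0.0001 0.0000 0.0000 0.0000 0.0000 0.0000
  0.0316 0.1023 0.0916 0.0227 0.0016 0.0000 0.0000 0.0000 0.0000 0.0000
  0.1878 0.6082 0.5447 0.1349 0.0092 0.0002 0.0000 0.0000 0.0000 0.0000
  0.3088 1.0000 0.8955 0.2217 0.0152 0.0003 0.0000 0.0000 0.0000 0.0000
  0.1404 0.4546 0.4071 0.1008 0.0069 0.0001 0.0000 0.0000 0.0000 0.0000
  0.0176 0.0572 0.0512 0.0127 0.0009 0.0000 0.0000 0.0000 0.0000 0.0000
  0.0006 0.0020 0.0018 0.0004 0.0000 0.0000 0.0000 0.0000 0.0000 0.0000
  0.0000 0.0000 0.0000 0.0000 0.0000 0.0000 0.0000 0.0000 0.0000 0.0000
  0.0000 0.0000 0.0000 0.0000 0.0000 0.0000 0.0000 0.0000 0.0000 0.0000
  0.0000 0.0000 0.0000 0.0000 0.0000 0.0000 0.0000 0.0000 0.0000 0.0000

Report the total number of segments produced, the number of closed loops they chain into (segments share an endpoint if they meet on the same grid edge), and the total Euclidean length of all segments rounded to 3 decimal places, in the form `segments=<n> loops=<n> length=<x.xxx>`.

segments=10 loops=1 length=7.860

cell (1,0): code 0100 → (1.606,1.000)–(2.000,0.526)
cell (1,1): code 1100 → (1.701,2.000)–(1.606,1.000)
cell (1,2): code 1000 → (2.000,2.331)–(1.701,2.000)
cell (2,0): code 0110 → (2.000,0.526)–(3.000,0.145)
cell (2,2): code 1001 → (3.000,2.722)–(2.000,2.331)
cell (3,0): code 0110 → (3.000,0.145)–(4.000,0.855)
cell (3,1): code 1011 → (4.000,1.960)–(3.996,2.000)
cell (3,2): code 0001 → (3.996,2.000)–(3.000,2.722)
cell (4,0): code 0010 → (4.000,0.855)–(4.115,1.000)
cell (4,1): code 0001 → (4.115,1.000)–(4.000,1.960)
total: 10 segments, chained into 1 closed loop(s), length Σ = 7.859539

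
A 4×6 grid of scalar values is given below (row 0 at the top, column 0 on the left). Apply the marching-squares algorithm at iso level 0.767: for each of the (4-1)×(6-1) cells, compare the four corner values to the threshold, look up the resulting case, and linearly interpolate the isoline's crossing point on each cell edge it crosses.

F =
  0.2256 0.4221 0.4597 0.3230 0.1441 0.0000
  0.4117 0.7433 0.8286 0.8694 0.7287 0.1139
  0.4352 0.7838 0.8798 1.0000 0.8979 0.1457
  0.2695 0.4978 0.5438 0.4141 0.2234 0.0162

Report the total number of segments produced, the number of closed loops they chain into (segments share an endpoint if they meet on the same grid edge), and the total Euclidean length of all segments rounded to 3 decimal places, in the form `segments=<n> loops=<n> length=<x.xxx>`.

segments=12 loops=1 length=8.102

cell (0,1): code 0100 → (0.833,2.000)–(1.000,1.278)
cell (0,2): code 1100 → (0.813,3.000)–(0.833,2.000)
cell (0,3): code 1000 → (1.000,3.728)–(0.813,3.000)
cell (1,0): code 0100 → (1.585,1.000)–(2.000,0.952)
cell (1,1): code 1110 → (1.000,1.278)–(1.585,1.000)
cell (1,3): code 1101 → (1.226,4.000)–(1.000,3.728)
cell (1,4): code 1000 → (2.000,4.174)–(1.226,4.000)
cell (2,0): code 0010 → (2.000,0.952)–(2.059,1.000)
cell (2,1): code 0011 → (2.059,1.000)–(2.336,2.000)
cell (2,2): code 0011 → (2.336,2.000)–(2.398,3.000)
cell (2,3): code 0011 → (2.398,3.000)–(2.194,4.000)
cell (2,4): code 0001 → (2.194,4.000)–(2.000,4.174)
total: 12 segments, chained into 1 closed loop(s), length Σ = 8.102084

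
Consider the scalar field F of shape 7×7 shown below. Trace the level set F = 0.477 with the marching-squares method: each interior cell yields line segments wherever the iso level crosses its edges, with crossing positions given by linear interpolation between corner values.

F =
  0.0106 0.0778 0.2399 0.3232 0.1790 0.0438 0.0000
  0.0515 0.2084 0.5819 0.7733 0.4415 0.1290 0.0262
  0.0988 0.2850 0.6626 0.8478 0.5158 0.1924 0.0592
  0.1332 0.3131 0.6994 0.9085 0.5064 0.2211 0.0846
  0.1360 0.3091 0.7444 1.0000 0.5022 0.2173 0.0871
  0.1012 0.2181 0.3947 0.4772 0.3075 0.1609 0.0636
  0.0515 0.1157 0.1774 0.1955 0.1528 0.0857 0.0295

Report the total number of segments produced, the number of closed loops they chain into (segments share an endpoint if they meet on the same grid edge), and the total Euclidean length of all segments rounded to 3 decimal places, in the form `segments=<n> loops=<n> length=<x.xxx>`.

segments=16 loops=1 length=12.129

cell (0,1): code 0100 → (0.693,2.000)–(1.000,1.719)
cell (0,2): code 1100 → (0.342,3.000)–(0.693,2.000)
cell (0,3): code 1000 → (1.000,3.893)–(0.342,3.000)
cell (1,1): code 0110 → (1.000,1.719)–(2.000,1.508)
cell (1,3): code 1101 → (1.478,4.000)–(1.000,3.893)
cell (1,4): code 1000 → (2.000,4.120)–(1.478,4.000)
cell (2,1): code 0110 → (2.000,1.508)–(3.000,1.424)
cell (2,4): code 1001 → (3.000,4.103)–(2.000,4.120)
cell (3,1): code 0110 → (3.000,1.424)–(4.000,1.386)
cell (3,4): code 1001 → (4.000,4.088)–(3.000,4.103)
cell (4,1): code 0010 → (4.000,1.386)–(4.765,2.000)
cell (4,2): code 0111 → (4.765,2.000)–(5.000,2.998)
cell (4,3): code 1011 → (5.000,3.001)–(4.129,4.000)
cell (4,4): code 0001 → (4.129,4.000)–(4.000,4.088)
cell (5,2): code 0010 → (5.000,2.998)–(5.001,3.000)
cell (5,3): code 0001 → (5.001,3.000)–(5.000,3.001)
total: 16 segments, chained into 1 closed loop(s), length Σ = 12.128666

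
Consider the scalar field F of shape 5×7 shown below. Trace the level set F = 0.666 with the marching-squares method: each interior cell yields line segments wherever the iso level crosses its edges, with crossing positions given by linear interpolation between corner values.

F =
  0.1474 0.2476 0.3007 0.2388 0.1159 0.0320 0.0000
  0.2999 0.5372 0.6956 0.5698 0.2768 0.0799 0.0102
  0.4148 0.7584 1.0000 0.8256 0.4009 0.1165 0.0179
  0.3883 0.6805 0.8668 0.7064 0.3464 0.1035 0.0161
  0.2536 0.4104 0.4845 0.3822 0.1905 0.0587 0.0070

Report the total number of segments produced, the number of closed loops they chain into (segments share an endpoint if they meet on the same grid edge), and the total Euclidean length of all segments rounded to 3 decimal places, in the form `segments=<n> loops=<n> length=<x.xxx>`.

cell (0,1): code 0100 → (0.925,2.000)–(1.000,1.813)
cell (0,2): code 1000 → (1.000,2.235)–(0.925,2.000)
cell (1,0): code 0100 → (1.582,1.000)–(2.000,0.731)
cell (1,1): code 1110 → (1.000,1.813)–(1.582,1.000)
cell (1,2): code 1101 → (1.376,3.000)–(1.000,2.235)
cell (1,3): code 1000 → (2.000,3.376)–(1.376,3.000)
cell (2,0): code 0110 → (2.000,0.731)–(3.000,0.950)
cell (2,3): code 1001 → (3.000,3.112)–(2.000,3.376)
cell (3,0): code 0010 → (3.000,0.950)–(3.054,1.000)
cell (3,1): code 0011 → (3.054,1.000)–(3.525,2.000)
cell (3,2): code 0011 → (3.525,2.000)–(3.125,3.000)
cell (3,3): code 0001 → (3.125,3.000)–(3.000,3.112)
total: 12 segments, chained into 1 closed loop(s), length Σ = 8.007325

segments=12 loops=1 length=8.007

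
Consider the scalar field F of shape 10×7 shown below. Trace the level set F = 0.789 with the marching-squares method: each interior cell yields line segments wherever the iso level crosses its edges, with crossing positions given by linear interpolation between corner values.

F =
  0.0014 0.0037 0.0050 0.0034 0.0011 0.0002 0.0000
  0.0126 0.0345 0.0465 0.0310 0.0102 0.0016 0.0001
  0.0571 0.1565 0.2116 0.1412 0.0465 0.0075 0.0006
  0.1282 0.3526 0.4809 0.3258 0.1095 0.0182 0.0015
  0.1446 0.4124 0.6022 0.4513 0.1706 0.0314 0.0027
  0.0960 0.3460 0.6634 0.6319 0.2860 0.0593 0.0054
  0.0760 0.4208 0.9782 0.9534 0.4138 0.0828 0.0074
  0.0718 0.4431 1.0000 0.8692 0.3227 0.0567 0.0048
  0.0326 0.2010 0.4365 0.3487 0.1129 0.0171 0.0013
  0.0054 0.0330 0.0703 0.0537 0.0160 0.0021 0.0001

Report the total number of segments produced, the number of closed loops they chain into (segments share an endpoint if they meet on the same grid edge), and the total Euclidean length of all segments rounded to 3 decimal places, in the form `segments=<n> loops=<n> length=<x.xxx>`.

cell (5,1): code 0100 → (5.399,2.000)–(6.000,1.661)
cell (5,2): code 1100 → (5.489,3.000)–(5.399,2.000)
cell (5,3): code 1000 → (6.000,3.305)–(5.489,3.000)
cell (6,1): code 0110 → (6.000,1.661)–(7.000,1.621)
cell (6,3): code 1001 → (7.000,3.147)–(6.000,3.305)
cell (7,1): code 0010 → (7.000,1.621)–(7.374,2.000)
cell (7,2): code 0011 → (7.374,2.000)–(7.154,3.000)
cell (7,3): code 0001 → (7.154,3.000)–(7.000,3.147)
total: 8 segments, chained into 1 closed loop(s), length Σ = 6.072131

segments=8 loops=1 length=6.072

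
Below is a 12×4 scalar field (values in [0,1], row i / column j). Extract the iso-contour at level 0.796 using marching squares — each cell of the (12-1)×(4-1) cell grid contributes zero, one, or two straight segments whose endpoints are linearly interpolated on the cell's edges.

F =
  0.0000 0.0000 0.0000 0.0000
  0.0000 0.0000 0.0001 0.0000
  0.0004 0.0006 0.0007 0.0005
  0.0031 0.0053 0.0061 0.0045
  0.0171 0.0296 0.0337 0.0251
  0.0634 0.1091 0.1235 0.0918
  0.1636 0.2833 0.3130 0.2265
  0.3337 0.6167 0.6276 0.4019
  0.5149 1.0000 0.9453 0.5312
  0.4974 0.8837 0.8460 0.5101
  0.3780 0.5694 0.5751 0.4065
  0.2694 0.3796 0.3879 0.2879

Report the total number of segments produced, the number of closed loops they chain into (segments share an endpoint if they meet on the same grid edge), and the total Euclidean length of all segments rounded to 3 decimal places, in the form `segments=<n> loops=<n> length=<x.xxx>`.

segments=8 loops=1 length=5.915

cell (7,0): code 0100 → (7.468,1.000)–(8.000,0.579)
cell (7,1): code 1100 → (7.530,2.000)–(7.468,1.000)
cell (7,2): code 1000 → (8.000,2.361)–(7.530,2.000)
cell (8,0): code 0110 → (8.000,0.579)–(9.000,0.773)
cell (8,2): code 1001 → (9.000,2.149)–(8.000,2.361)
cell (9,0): code 0010 → (9.000,0.773)–(9.279,1.000)
cell (9,1): code 0011 → (9.279,1.000)–(9.185,2.000)
cell (9,2): code 0001 → (9.185,2.000)–(9.000,2.149)
total: 8 segments, chained into 1 closed loop(s), length Σ = 5.914559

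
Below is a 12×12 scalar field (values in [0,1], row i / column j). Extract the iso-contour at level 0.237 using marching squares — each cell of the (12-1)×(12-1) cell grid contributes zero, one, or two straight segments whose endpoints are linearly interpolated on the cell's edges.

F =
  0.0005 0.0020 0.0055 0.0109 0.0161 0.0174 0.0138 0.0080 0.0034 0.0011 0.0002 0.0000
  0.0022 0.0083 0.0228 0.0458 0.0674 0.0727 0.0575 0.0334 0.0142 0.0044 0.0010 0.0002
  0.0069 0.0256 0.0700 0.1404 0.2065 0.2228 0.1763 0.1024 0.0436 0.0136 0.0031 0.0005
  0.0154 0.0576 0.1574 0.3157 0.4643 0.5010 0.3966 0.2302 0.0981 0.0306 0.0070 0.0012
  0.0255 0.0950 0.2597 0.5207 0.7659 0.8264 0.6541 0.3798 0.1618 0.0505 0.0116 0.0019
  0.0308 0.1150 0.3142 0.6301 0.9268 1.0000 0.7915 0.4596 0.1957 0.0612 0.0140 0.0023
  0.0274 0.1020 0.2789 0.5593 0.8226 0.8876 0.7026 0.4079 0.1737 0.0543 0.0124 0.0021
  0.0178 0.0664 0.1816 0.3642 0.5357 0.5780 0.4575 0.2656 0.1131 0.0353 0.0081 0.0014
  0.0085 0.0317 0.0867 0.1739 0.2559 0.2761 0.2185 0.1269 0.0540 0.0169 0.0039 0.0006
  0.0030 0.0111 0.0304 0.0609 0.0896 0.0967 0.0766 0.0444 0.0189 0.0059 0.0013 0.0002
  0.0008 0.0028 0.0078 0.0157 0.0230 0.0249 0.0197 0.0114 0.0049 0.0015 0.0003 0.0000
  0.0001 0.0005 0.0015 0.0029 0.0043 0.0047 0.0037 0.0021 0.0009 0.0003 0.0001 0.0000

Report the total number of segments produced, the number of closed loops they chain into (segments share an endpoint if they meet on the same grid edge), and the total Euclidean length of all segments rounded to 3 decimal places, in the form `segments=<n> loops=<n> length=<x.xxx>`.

segments=24 loops=1 length=19.353

cell (2,2): code 0100 → (2.551,3.000)–(3.000,2.503)
cell (2,3): code 1100 → (2.118,4.000)–(2.551,3.000)
cell (2,4): code 1100 → (2.051,5.000)–(2.118,4.000)
cell (2,5): code 1100 → (2.276,6.000)–(2.051,5.000)
cell (2,6): code 1000 → (3.000,6.959)–(2.276,6.000)
cell (3,1): code 0100 → (3.778,2.000)–(4.000,1.862)
cell (3,2): code 1110 → (3.000,2.503)–(3.778,2.000)
cell (3,6): code 1101 → (3.045,7.000)–(3.000,6.959)
cell (3,7): code 1000 → (4.000,7.655)–(3.045,7.000)
cell (4,1): code 0110 → (4.000,1.862)–(5.000,1.612)
cell (4,7): code 1001 → (5.000,7.844)–(4.000,7.655)
cell (5,1): code 0110 → (5.000,1.612)–(6.000,1.763)
cell (5,7): code 1001 → (6.000,7.730)–(5.000,7.844)
cell (6,1): code 0010 → (6.000,1.763)–(6.431,2.000)
cell (6,2): code 0111 → (6.431,2.000)–(7.000,2.303)
cell (6,7): code 1001 → (7.000,7.188)–(6.000,7.730)
cell (7,2): code 0010 → (7.000,2.303)–(7.668,3.000)
cell (7,3): code 0111 → (7.668,3.000)–(8.000,3.770)
cell (7,5): code 1011 → (8.000,5.679)–(7.923,6.000)
cell (7,6): code 0011 → (7.923,6.000)–(7.206,7.000)
cell (7,7): code 0001 → (7.206,7.000)–(7.000,7.188)
cell (8,3): code 0010 → (8.000,3.770)–(8.114,4.000)
cell (8,4): code 0011 → (8.114,4.000)–(8.218,5.000)
cell (8,5): code 0001 → (8.218,5.000)–(8.000,5.679)
total: 24 segments, chained into 1 closed loop(s), length Σ = 19.353233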